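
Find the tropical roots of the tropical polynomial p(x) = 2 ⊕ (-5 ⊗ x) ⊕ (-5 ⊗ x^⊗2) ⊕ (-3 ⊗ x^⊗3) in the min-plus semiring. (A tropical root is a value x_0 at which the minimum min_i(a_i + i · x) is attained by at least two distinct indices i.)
Roots: {-2, 0, 7}

Each tropical root is a break point of the lower envelope of the lines y = a_i + i · x (there are 4 lines, with slopes 0, 1, ..., 3). Only the lines that attain the minimum somewhere contribute to roots; other lines are dominated. Here the surviving (envelope) indices are i = 3, i = 2, i = 1, i = 0.
Intersections between consecutive envelope lines give the roots: for adjacent envelope indices i < j the intersection is x = (a_i − a_j) / (j − i). Reading off the sorted break points: {-2, 0, 7}.
Verification: at each break x_0, at least two indices attain the minimum of min_i(a_i + i · x_0).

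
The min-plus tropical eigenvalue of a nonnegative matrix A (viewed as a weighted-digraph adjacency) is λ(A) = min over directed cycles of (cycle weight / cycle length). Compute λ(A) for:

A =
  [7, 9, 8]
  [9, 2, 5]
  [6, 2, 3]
λ(A) = 2

Enumerate directed cycles and compute their means (weight / length). Sample:
  cycle 0 → 0: weight = 7, length = 1, mean = 7/1 ≈ 7.000
  cycle 1 → 1: weight = 2, length = 1, mean = 2/1 ≈ 2.000
  cycle 2 → 2: weight = 3, length = 1, mean = 3/1 ≈ 3.000
  cycle 0 → 1 → 0: weight = 18, length = 2, mean = 18/2 ≈ 9.000
  cycle 0 → 2 → 0: weight = 14, length = 2, mean = 14/2 ≈ 7.000
  cycle 1 → 0 → 1: weight = 18, length = 2, mean = 18/2 ≈ 9.000
Minimum mean = 2.000, attained e.g. along the cycle 1 → 1 with weight 2 and length 1. So λ(A) = 2/1 = 2.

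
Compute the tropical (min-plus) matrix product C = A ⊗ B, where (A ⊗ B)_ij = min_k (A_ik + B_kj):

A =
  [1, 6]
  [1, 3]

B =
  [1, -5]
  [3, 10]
A ⊗ B =
  [2, -4]
  [2, -4]

Apply the min-plus product entry-by-entry:
  C[0][0] = min over k of (A[0][0] + B[0][0] = 1 + 1 = 2, A[0][1] + B[1][0] = 6 + 3 = 9) = 2 (attained at k = 0)
  C[0][1] = min over k of (A[0][0] + B[0][1] = 1 + -5 = -4, A[0][1] + B[1][1] = 6 + 10 = 16) = -4 (attained at k = 0)
  C[1][0] = min over k of (A[1][0] + B[0][0] = 1 + 1 = 2, A[1][1] + B[1][0] = 3 + 3 = 6) = 2 (attained at k = 0)
  C[1][1] = min over k of (A[1][0] + B[0][1] = 1 + -5 = -4, A[1][1] + B[1][1] = 3 + 10 = 13) = -4 (attained at k = 0)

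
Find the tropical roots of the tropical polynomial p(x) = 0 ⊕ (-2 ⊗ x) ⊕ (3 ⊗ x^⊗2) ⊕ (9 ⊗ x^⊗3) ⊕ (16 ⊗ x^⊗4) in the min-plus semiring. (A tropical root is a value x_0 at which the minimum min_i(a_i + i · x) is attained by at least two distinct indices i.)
Roots: {-7, -6, -5, 2}

Each tropical root is a break point of the lower envelope of the lines y = a_i + i · x (there are 5 lines, with slopes 0, 1, ..., 4). Only the lines that attain the minimum somewhere contribute to roots; other lines are dominated. Here the surviving (envelope) indices are i = 4, i = 3, i = 2, i = 1, i = 0.
Intersections between consecutive envelope lines give the roots: for adjacent envelope indices i < j the intersection is x = (a_i − a_j) / (j − i). Reading off the sorted break points: {-7, -6, -5, 2}.
Verification: at each break x_0, at least two indices attain the minimum of min_i(a_i + i · x_0).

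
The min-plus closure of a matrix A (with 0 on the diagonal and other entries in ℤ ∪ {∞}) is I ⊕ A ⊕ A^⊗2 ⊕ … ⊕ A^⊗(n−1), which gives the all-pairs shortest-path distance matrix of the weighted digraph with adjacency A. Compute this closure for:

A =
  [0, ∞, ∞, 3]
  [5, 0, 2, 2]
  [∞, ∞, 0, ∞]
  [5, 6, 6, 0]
Closure =
  [0, 9, 9, 3]
  [5, 0, 2, 2]
  [∞, ∞, 0, ∞]
  [5, 6, 6, 0]

This is the Floyd-Warshall all-pairs shortest-path computation. For each intermediate vertex k = 0, 1, …, 3, update dist[i][j] ← min(dist[i][j], dist[i][k] + dist[k][j]). The final matrix gives, for each (i, j), the minimum total weight of any directed path from i to j (possibly empty when i = j).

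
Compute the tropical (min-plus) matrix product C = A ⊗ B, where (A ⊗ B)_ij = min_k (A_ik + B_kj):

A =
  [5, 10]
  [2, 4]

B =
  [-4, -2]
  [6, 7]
A ⊗ B =
  [1, 3]
  [-2, 0]

Apply the min-plus product entry-by-entry:
  C[0][0] = min over k of (A[0][0] + B[0][0] = 5 + -4 = 1, A[0][1] + B[1][0] = 10 + 6 = 16) = 1 (attained at k = 0)
  C[0][1] = min over k of (A[0][0] + B[0][1] = 5 + -2 = 3, A[0][1] + B[1][1] = 10 + 7 = 17) = 3 (attained at k = 0)
  C[1][0] = min over k of (A[1][0] + B[0][0] = 2 + -4 = -2, A[1][1] + B[1][0] = 4 + 6 = 10) = -2 (attained at k = 0)
  C[1][1] = min over k of (A[1][0] + B[0][1] = 2 + -2 = 0, A[1][1] + B[1][1] = 4 + 7 = 11) = 0 (attained at k = 0)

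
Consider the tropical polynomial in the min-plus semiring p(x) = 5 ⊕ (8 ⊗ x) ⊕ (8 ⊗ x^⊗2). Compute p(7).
p(7) = 5

A tropical monomial a ⊗ x^⊗i evaluates to a + i · x. Evaluating each term at x = 7:
  Term 0 contributes 5 + 0 · 7 = 5
  Term 1 contributes 8 + 1 · 7 = 15
  Term 2 contributes 8 + 2 · 7 = 22
p(7) = ⊕ of these = min[5, 15, 22] = 5.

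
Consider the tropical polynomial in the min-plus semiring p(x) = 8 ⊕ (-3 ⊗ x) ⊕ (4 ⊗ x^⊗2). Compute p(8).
p(8) = 5

A tropical monomial a ⊗ x^⊗i evaluates to a + i · x. Evaluating each term at x = 8:
  Term 0 contributes 8 + 0 · 8 = 8
  Term 1 contributes -3 + 1 · 8 = 5
  Term 2 contributes 4 + 2 · 8 = 20
p(8) = ⊕ of these = min[8, 5, 20] = 5.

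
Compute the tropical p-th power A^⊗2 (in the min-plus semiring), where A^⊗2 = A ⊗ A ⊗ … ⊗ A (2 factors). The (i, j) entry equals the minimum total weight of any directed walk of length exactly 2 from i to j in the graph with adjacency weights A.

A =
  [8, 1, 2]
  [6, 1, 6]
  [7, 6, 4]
A^⊗2 =
  [7, 2, 6]
  [7, 2, 7]
  [11, 7, 8]

Each entry (A^⊗2)_ij equals the minimum over all length-2 walks i = v_0 → v_1 → … → v_2 = j of Σ_t A[v_t][v_{t+1}]. For example, for (i, j) = (0, 2) we minimise over 3 possible intermediate vertex sequences; the minimum is 6, attained along the walk 0 → 2 → 2.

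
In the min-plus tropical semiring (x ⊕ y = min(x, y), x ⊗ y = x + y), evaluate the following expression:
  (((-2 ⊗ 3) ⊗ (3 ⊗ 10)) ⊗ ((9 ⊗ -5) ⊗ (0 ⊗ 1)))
(((-2 ⊗ 3) ⊗ (3 ⊗ 10)) ⊗ ((9 ⊗ -5) ⊗ (0 ⊗ 1))) = 19

Expand innermost to outermost. Recall ⊕ takes the minimum of its arguments and ⊗ takes their sum. Working out the expression (((-2 ⊗ 3) ⊗ (3 ⊗ 10)) ⊗ ((9 ⊗ -5) ⊗ (0 ⊗ 1))) gives 19.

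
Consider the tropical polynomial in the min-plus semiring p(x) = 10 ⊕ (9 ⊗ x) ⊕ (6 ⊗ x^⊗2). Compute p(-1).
p(-1) = 4

A tropical monomial a ⊗ x^⊗i evaluates to a + i · x. Evaluating each term at x = -1:
  Term 0 contributes 10 + 0 · -1 = 10
  Term 1 contributes 9 + 1 · -1 = 8
  Term 2 contributes 6 + 2 · -1 = 4
p(-1) = ⊕ of these = min[10, 8, 4] = 4.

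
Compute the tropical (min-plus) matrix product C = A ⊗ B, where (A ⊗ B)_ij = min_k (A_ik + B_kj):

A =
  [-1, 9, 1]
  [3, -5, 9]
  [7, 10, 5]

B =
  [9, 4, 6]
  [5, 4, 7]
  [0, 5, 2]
A ⊗ B =
  [1, 3, 3]
  [0, -1, 2]
  [5, 10, 7]

Apply the min-plus product entry-by-entry:
  C[0][0] = min over k of (A[0][0] + B[0][0] = -1 + 9 = 8, A[0][1] + B[1][0] = 9 + 5 = 14, A[0][2] + B[2][0] = 1 + 0 = 1) = 1 (attained at k = 2)
  C[0][1] = min over k of (A[0][0] + B[0][1] = -1 + 4 = 3, A[0][1] + B[1][1] = 9 + 4 = 13, A[0][2] + B[2][1] = 1 + 5 = 6) = 3 (attained at k = 0)
  C[0][2] = min over k of (A[0][0] + B[0][2] = -1 + 6 = 5, A[0][1] + B[1][2] = 9 + 7 = 16, A[0][2] + B[2][2] = 1 + 2 = 3) = 3 (attained at k = 2)
  C[1][0] = min over k of (A[1][0] + B[0][0] = 3 + 9 = 12, A[1][1] + B[1][0] = -5 + 5 = 0, A[1][2] + B[2][0] = 9 + 0 = 9) = 0 (attained at k = 1)
  C[1][1] = min over k of (A[1][0] + B[0][1] = 3 + 4 = 7, A[1][1] + B[1][1] = -5 + 4 = -1, A[1][2] + B[2][1] = 9 + 5 = 14) = -1 (attained at k = 1)
  C[1][2] = min over k of (A[1][0] + B[0][2] = 3 + 6 = 9, A[1][1] + B[1][2] = -5 + 7 = 2, A[1][2] + B[2][2] = 9 + 2 = 11) = 2 (attained at k = 1)
  C[2][0] = min over k of (A[2][0] + B[0][0] = 7 + 9 = 16, A[2][1] + B[1][0] = 10 + 5 = 15, A[2][2] + B[2][0] = 5 + 0 = 5) = 5 (attained at k = 2)
  C[2][1] = min over k of (A[2][0] + B[0][1] = 7 + 4 = 11, A[2][1] + B[1][1] = 10 + 4 = 14, A[2][2] + B[2][1] = 5 + 5 = 10) = 10 (attained at k = 2)
  C[2][2] = min over k of (A[2][0] + B[0][2] = 7 + 6 = 13, A[2][1] + B[1][2] = 10 + 7 = 17, A[2][2] + B[2][2] = 5 + 2 = 7) = 7 (attained at k = 2)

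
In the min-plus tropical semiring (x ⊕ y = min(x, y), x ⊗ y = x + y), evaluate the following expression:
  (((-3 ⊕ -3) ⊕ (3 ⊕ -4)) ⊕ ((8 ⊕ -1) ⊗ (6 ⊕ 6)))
(((-3 ⊕ -3) ⊕ (3 ⊕ -4)) ⊕ ((8 ⊕ -1) ⊗ (6 ⊕ 6))) = -4

Expand innermost to outermost. Recall ⊕ takes the minimum of its arguments and ⊗ takes their sum. Working out the expression (((-3 ⊕ -3) ⊕ (3 ⊕ -4)) ⊕ ((8 ⊕ -1) ⊗ (6 ⊕ 6))) gives -4.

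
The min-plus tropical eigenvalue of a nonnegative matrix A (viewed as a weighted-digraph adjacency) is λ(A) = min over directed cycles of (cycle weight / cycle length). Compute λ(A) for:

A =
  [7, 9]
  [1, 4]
λ(A) = 4

Enumerate directed cycles and compute their means (weight / length). Sample:
  cycle 0 → 0: weight = 7, length = 1, mean = 7/1 ≈ 7.000
  cycle 1 → 1: weight = 4, length = 1, mean = 4/1 ≈ 4.000
  cycle 0 → 1 → 0: weight = 10, length = 2, mean = 10/2 ≈ 5.000
  cycle 1 → 0 → 1: weight = 10, length = 2, mean = 10/2 ≈ 5.000
Minimum mean = 4.000, attained e.g. along the cycle 1 → 1 with weight 4 and length 1. So λ(A) = 4/1 = 4.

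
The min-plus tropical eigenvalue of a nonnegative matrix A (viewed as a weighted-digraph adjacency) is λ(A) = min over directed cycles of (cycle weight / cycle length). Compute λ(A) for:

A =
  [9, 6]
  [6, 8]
λ(A) = 6

Enumerate directed cycles and compute their means (weight / length). Sample:
  cycle 0 → 0: weight = 9, length = 1, mean = 9/1 ≈ 9.000
  cycle 1 → 1: weight = 8, length = 1, mean = 8/1 ≈ 8.000
  cycle 0 → 1 → 0: weight = 12, length = 2, mean = 12/2 ≈ 6.000
  cycle 1 → 0 → 1: weight = 12, length = 2, mean = 12/2 ≈ 6.000
Minimum mean = 6.000, attained e.g. along the cycle 0 → 1 → 0 with weight 12 and length 2. So λ(A) = 12/2 = 6.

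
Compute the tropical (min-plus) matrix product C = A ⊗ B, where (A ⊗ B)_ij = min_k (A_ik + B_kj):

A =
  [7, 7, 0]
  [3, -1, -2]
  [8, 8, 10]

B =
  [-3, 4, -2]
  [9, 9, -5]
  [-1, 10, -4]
A ⊗ B =
  [-1, 10, -4]
  [-3, 7, -6]
  [5, 12, 3]

Apply the min-plus product entry-by-entry:
  C[0][0] = min over k of (A[0][0] + B[0][0] = 7 + -3 = 4, A[0][1] + B[1][0] = 7 + 9 = 16, A[0][2] + B[2][0] = 0 + -1 = -1) = -1 (attained at k = 2)
  C[0][1] = min over k of (A[0][0] + B[0][1] = 7 + 4 = 11, A[0][1] + B[1][1] = 7 + 9 = 16, A[0][2] + B[2][1] = 0 + 10 = 10) = 10 (attained at k = 2)
  C[0][2] = min over k of (A[0][0] + B[0][2] = 7 + -2 = 5, A[0][1] + B[1][2] = 7 + -5 = 2, A[0][2] + B[2][2] = 0 + -4 = -4) = -4 (attained at k = 2)
  C[1][0] = min over k of (A[1][0] + B[0][0] = 3 + -3 = 0, A[1][1] + B[1][0] = -1 + 9 = 8, A[1][2] + B[2][0] = -2 + -1 = -3) = -3 (attained at k = 2)
  C[1][1] = min over k of (A[1][0] + B[0][1] = 3 + 4 = 7, A[1][1] + B[1][1] = -1 + 9 = 8, A[1][2] + B[2][1] = -2 + 10 = 8) = 7 (attained at k = 0)
  C[1][2] = min over k of (A[1][0] + B[0][2] = 3 + -2 = 1, A[1][1] + B[1][2] = -1 + -5 = -6, A[1][2] + B[2][2] = -2 + -4 = -6) = -6 (attained at k = 1)
  C[2][0] = min over k of (A[2][0] + B[0][0] = 8 + -3 = 5, A[2][1] + B[1][0] = 8 + 9 = 17, A[2][2] + B[2][0] = 10 + -1 = 9) = 5 (attained at k = 0)
  C[2][1] = min over k of (A[2][0] + B[0][1] = 8 + 4 = 12, A[2][1] + B[1][1] = 8 + 9 = 17, A[2][2] + B[2][1] = 10 + 10 = 20) = 12 (attained at k = 0)
  C[2][2] = min over k of (A[2][0] + B[0][2] = 8 + -2 = 6, A[2][1] + B[1][2] = 8 + -5 = 3, A[2][2] + B[2][2] = 10 + -4 = 6) = 3 (attained at k = 1)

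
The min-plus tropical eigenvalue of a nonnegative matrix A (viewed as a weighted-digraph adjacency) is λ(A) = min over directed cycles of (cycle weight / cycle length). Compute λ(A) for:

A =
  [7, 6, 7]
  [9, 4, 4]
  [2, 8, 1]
λ(A) = 1

Enumerate directed cycles and compute their means (weight / length). Sample:
  cycle 0 → 0: weight = 7, length = 1, mean = 7/1 ≈ 7.000
  cycle 1 → 1: weight = 4, length = 1, mean = 4/1 ≈ 4.000
  cycle 2 → 2: weight = 1, length = 1, mean = 1/1 ≈ 1.000
  cycle 0 → 1 → 0: weight = 15, length = 2, mean = 15/2 ≈ 7.500
  cycle 0 → 2 → 0: weight = 9, length = 2, mean = 9/2 ≈ 4.500
  cycle 1 → 0 → 1: weight = 15, length = 2, mean = 15/2 ≈ 7.500
Minimum mean = 1.000, attained e.g. along the cycle 2 → 2 with weight 1 and length 1. So λ(A) = 1/1 = 1.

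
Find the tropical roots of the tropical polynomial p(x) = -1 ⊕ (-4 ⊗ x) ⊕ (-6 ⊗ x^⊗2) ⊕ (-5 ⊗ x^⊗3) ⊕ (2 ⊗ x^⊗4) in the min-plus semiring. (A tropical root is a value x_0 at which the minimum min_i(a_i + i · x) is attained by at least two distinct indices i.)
Roots: {-7, -1, 2, 3}

Each tropical root is a break point of the lower envelope of the lines y = a_i + i · x (there are 5 lines, with slopes 0, 1, ..., 4). Only the lines that attain the minimum somewhere contribute to roots; other lines are dominated. Here the surviving (envelope) indices are i = 4, i = 3, i = 2, i = 1, i = 0.
Intersections between consecutive envelope lines give the roots: for adjacent envelope indices i < j the intersection is x = (a_i − a_j) / (j − i). Reading off the sorted break points: {-7, -1, 2, 3}.
Verification: at each break x_0, at least two indices attain the minimum of min_i(a_i + i · x_0).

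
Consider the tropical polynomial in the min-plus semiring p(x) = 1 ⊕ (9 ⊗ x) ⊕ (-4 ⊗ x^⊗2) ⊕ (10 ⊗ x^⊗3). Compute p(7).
p(7) = 1

A tropical monomial a ⊗ x^⊗i evaluates to a + i · x. Evaluating each term at x = 7:
  Term 0 contributes 1 + 0 · 7 = 1
  Term 1 contributes 9 + 1 · 7 = 16
  Term 2 contributes -4 + 2 · 7 = 10
  Term 3 contributes 10 + 3 · 7 = 31
p(7) = ⊕ of these = min[1, 16, 10, 31] = 1.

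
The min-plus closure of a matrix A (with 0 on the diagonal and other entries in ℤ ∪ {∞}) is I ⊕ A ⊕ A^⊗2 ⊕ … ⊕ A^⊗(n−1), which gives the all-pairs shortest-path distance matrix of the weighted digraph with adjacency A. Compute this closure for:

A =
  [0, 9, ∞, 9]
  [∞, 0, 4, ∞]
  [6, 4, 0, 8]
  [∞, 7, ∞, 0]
Closure =
  [0, 9, 13, 9]
  [10, 0, 4, 12]
  [6, 4, 0, 8]
  [17, 7, 11, 0]

This is the Floyd-Warshall all-pairs shortest-path computation. For each intermediate vertex k = 0, 1, …, 3, update dist[i][j] ← min(dist[i][j], dist[i][k] + dist[k][j]). The final matrix gives, for each (i, j), the minimum total weight of any directed path from i to j (possibly empty when i = j).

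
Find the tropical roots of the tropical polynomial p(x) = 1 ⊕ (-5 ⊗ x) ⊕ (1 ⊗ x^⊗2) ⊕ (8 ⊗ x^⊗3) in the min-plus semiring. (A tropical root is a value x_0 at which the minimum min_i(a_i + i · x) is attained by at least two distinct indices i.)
Roots: {-7, -6, 6}

Each tropical root is a break point of the lower envelope of the lines y = a_i + i · x (there are 4 lines, with slopes 0, 1, ..., 3). Only the lines that attain the minimum somewhere contribute to roots; other lines are dominated. Here the surviving (envelope) indices are i = 3, i = 2, i = 1, i = 0.
Intersections between consecutive envelope lines give the roots: for adjacent envelope indices i < j the intersection is x = (a_i − a_j) / (j − i). Reading off the sorted break points: {-7, -6, 6}.
Verification: at each break x_0, at least two indices attain the minimum of min_i(a_i + i · x_0).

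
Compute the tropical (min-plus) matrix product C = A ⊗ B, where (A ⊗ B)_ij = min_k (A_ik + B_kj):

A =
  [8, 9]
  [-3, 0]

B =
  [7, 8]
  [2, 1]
A ⊗ B =
  [11, 10]
  [2, 1]

Apply the min-plus product entry-by-entry:
  C[0][0] = min over k of (A[0][0] + B[0][0] = 8 + 7 = 15, A[0][1] + B[1][0] = 9 + 2 = 11) = 11 (attained at k = 1)
  C[0][1] = min over k of (A[0][0] + B[0][1] = 8 + 8 = 16, A[0][1] + B[1][1] = 9 + 1 = 10) = 10 (attained at k = 1)
  C[1][0] = min over k of (A[1][0] + B[0][0] = -3 + 7 = 4, A[1][1] + B[1][0] = 0 + 2 = 2) = 2 (attained at k = 1)
  C[1][1] = min over k of (A[1][0] + B[0][1] = -3 + 8 = 5, A[1][1] + B[1][1] = 0 + 1 = 1) = 1 (attained at k = 1)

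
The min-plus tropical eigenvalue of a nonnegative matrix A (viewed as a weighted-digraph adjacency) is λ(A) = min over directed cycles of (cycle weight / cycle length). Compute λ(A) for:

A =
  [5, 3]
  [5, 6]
λ(A) = 4

Enumerate directed cycles and compute their means (weight / length). Sample:
  cycle 0 → 0: weight = 5, length = 1, mean = 5/1 ≈ 5.000
  cycle 1 → 1: weight = 6, length = 1, mean = 6/1 ≈ 6.000
  cycle 0 → 1 → 0: weight = 8, length = 2, mean = 8/2 ≈ 4.000
  cycle 1 → 0 → 1: weight = 8, length = 2, mean = 8/2 ≈ 4.000
Minimum mean = 4.000, attained e.g. along the cycle 0 → 1 → 0 with weight 8 and length 2. So λ(A) = 8/2 = 4.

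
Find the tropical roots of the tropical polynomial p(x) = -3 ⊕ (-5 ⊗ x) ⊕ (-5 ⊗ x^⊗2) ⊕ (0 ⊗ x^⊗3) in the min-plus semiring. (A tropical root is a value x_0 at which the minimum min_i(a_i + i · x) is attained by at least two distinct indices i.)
Roots: {-5, 0, 2}

Each tropical root is a break point of the lower envelope of the lines y = a_i + i · x (there are 4 lines, with slopes 0, 1, ..., 3). Only the lines that attain the minimum somewhere contribute to roots; other lines are dominated. Here the surviving (envelope) indices are i = 3, i = 2, i = 1, i = 0.
Intersections between consecutive envelope lines give the roots: for adjacent envelope indices i < j the intersection is x = (a_i − a_j) / (j − i). Reading off the sorted break points: {-5, 0, 2}.
Verification: at each break x_0, at least two indices attain the minimum of min_i(a_i + i · x_0).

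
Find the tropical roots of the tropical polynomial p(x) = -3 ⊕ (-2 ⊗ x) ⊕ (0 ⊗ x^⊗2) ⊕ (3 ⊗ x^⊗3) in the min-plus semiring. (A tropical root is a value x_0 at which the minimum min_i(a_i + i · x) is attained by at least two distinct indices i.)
Roots: {-3, -2, -1}

Each tropical root is a break point of the lower envelope of the lines y = a_i + i · x (there are 4 lines, with slopes 0, 1, ..., 3). Only the lines that attain the minimum somewhere contribute to roots; other lines are dominated. Here the surviving (envelope) indices are i = 3, i = 2, i = 1, i = 0.
Intersections between consecutive envelope lines give the roots: for adjacent envelope indices i < j the intersection is x = (a_i − a_j) / (j − i). Reading off the sorted break points: {-3, -2, -1}.
Verification: at each break x_0, at least two indices attain the minimum of min_i(a_i + i · x_0).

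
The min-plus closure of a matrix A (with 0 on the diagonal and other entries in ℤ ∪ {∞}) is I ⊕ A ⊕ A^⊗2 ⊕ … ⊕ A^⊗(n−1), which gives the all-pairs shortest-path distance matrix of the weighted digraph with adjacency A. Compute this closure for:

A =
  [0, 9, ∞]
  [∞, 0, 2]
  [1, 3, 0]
Closure =
  [0, 9, 11]
  [3, 0, 2]
  [1, 3, 0]

This is the Floyd-Warshall all-pairs shortest-path computation. For each intermediate vertex k = 0, 1, …, 2, update dist[i][j] ← min(dist[i][j], dist[i][k] + dist[k][j]). The final matrix gives, for each (i, j), the minimum total weight of any directed path from i to j (possibly empty when i = j).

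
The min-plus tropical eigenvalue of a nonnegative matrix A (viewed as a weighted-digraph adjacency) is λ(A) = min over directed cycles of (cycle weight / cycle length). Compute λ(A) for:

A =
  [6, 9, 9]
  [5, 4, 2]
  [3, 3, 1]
λ(A) = 1

Enumerate directed cycles and compute their means (weight / length). Sample:
  cycle 0 → 0: weight = 6, length = 1, mean = 6/1 ≈ 6.000
  cycle 1 → 1: weight = 4, length = 1, mean = 4/1 ≈ 4.000
  cycle 2 → 2: weight = 1, length = 1, mean = 1/1 ≈ 1.000
  cycle 0 → 1 → 0: weight = 14, length = 2, mean = 14/2 ≈ 7.000
  cycle 0 → 2 → 0: weight = 12, length = 2, mean = 12/2 ≈ 6.000
  cycle 1 → 0 → 1: weight = 14, length = 2, mean = 14/2 ≈ 7.000
Minimum mean = 1.000, attained e.g. along the cycle 2 → 2 with weight 1 and length 1. So λ(A) = 1/1 = 1.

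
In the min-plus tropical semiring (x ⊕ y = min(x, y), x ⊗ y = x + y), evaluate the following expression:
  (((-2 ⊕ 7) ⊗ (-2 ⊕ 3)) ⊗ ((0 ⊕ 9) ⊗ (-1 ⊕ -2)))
(((-2 ⊕ 7) ⊗ (-2 ⊕ 3)) ⊗ ((0 ⊕ 9) ⊗ (-1 ⊕ -2))) = -6

Expand innermost to outermost. Recall ⊕ takes the minimum of its arguments and ⊗ takes their sum. Working out the expression (((-2 ⊕ 7) ⊗ (-2 ⊕ 3)) ⊗ ((0 ⊕ 9) ⊗ (-1 ⊕ -2))) gives -6.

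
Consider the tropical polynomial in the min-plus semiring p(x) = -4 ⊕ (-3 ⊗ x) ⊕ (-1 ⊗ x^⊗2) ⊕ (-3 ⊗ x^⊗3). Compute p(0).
p(0) = -4

A tropical monomial a ⊗ x^⊗i evaluates to a + i · x. Evaluating each term at x = 0:
  Term 0 contributes -4 + 0 · 0 = -4
  Term 1 contributes -3 + 1 · 0 = -3
  Term 2 contributes -1 + 2 · 0 = -1
  Term 3 contributes -3 + 3 · 0 = -3
p(0) = ⊕ of these = min[-4, -3, -1, -3] = -4.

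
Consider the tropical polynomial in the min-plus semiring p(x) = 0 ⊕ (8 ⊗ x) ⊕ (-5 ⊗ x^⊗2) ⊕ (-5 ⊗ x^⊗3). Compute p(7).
p(7) = 0

A tropical monomial a ⊗ x^⊗i evaluates to a + i · x. Evaluating each term at x = 7:
  Term 0 contributes 0 + 0 · 7 = 0
  Term 1 contributes 8 + 1 · 7 = 15
  Term 2 contributes -5 + 2 · 7 = 9
  Term 3 contributes -5 + 3 · 7 = 16
p(7) = ⊕ of these = min[0, 15, 9, 16] = 0.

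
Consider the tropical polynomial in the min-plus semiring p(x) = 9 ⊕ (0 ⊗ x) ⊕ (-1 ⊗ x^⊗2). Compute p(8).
p(8) = 8

A tropical monomial a ⊗ x^⊗i evaluates to a + i · x. Evaluating each term at x = 8:
  Term 0 contributes 9 + 0 · 8 = 9
  Term 1 contributes 0 + 1 · 8 = 8
  Term 2 contributes -1 + 2 · 8 = 15
p(8) = ⊕ of these = min[9, 8, 15] = 8.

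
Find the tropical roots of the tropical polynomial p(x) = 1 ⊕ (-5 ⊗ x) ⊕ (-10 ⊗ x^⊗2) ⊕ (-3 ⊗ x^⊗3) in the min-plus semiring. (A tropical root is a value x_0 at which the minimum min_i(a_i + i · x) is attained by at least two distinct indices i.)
Roots: {-7, 5, 6}

Each tropical root is a break point of the lower envelope of the lines y = a_i + i · x (there are 4 lines, with slopes 0, 1, ..., 3). Only the lines that attain the minimum somewhere contribute to roots; other lines are dominated. Here the surviving (envelope) indices are i = 3, i = 2, i = 1, i = 0.
Intersections between consecutive envelope lines give the roots: for adjacent envelope indices i < j the intersection is x = (a_i − a_j) / (j − i). Reading off the sorted break points: {-7, 5, 6}.
Verification: at each break x_0, at least two indices attain the minimum of min_i(a_i + i · x_0).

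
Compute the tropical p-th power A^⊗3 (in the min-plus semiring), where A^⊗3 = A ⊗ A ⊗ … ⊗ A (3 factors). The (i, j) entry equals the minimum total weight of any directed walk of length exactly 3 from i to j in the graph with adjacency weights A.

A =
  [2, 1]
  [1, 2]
A^⊗3 =
  [4, 3]
  [3, 4]

Each entry (A^⊗3)_ij equals the minimum over all length-3 walks i = v_0 → v_1 → … → v_3 = j of Σ_t A[v_t][v_{t+1}]. For example, for (i, j) = (0, 1) we minimise over 4 possible intermediate vertex sequences; the minimum is 3, attained along the walk 0 → 1 → 0 → 1.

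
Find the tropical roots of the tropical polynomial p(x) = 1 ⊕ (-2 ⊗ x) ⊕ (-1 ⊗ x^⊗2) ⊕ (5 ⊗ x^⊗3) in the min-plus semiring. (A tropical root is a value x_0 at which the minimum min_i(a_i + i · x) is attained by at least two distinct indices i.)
Roots: {-6, -1, 3}

Each tropical root is a break point of the lower envelope of the lines y = a_i + i · x (there are 4 lines, with slopes 0, 1, ..., 3). Only the lines that attain the minimum somewhere contribute to roots; other lines are dominated. Here the surviving (envelope) indices are i = 3, i = 2, i = 1, i = 0.
Intersections between consecutive envelope lines give the roots: for adjacent envelope indices i < j the intersection is x = (a_i − a_j) / (j − i). Reading off the sorted break points: {-6, -1, 3}.
Verification: at each break x_0, at least two indices attain the minimum of min_i(a_i + i · x_0).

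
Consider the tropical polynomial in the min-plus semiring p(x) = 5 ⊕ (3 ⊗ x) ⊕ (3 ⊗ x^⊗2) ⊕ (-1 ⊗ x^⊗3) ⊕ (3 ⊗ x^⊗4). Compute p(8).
p(8) = 5

A tropical monomial a ⊗ x^⊗i evaluates to a + i · x. Evaluating each term at x = 8:
  Term 0 contributes 5 + 0 · 8 = 5
  Term 1 contributes 3 + 1 · 8 = 11
  Term 2 contributes 3 + 2 · 8 = 19
  Term 3 contributes -1 + 3 · 8 = 23
  Term 4 contributes 3 + 4 · 8 = 35
p(8) = ⊕ of these = min[5, 11, 19, 23, 35] = 5.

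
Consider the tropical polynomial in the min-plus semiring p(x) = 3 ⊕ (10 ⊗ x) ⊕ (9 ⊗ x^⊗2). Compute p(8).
p(8) = 3

A tropical monomial a ⊗ x^⊗i evaluates to a + i · x. Evaluating each term at x = 8:
  Term 0 contributes 3 + 0 · 8 = 3
  Term 1 contributes 10 + 1 · 8 = 18
  Term 2 contributes 9 + 2 · 8 = 25
p(8) = ⊕ of these = min[3, 18, 25] = 3.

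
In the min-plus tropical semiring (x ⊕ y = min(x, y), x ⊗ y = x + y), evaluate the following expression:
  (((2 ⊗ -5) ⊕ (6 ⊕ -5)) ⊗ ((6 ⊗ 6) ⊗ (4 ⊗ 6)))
(((2 ⊗ -5) ⊕ (6 ⊕ -5)) ⊗ ((6 ⊗ 6) ⊗ (4 ⊗ 6))) = 17

Expand innermost to outermost. Recall ⊕ takes the minimum of its arguments and ⊗ takes their sum. Working out the expression (((2 ⊗ -5) ⊕ (6 ⊕ -5)) ⊗ ((6 ⊗ 6) ⊗ (4 ⊗ 6))) gives 17.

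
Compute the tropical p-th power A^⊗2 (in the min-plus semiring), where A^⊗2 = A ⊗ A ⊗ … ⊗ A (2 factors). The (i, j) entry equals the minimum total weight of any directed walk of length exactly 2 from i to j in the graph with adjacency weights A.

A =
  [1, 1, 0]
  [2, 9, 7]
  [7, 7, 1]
A^⊗2 =
  [2, 2, 1]
  [3, 3, 2]
  [8, 8, 2]

Each entry (A^⊗2)_ij equals the minimum over all length-2 walks i = v_0 → v_1 → … → v_2 = j of Σ_t A[v_t][v_{t+1}]. For example, for (i, j) = (0, 2) we minimise over 3 possible intermediate vertex sequences; the minimum is 1, attained along the walk 0 → 0 → 2.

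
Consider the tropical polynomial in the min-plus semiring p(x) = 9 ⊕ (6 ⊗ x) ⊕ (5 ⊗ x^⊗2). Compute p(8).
p(8) = 9

A tropical monomial a ⊗ x^⊗i evaluates to a + i · x. Evaluating each term at x = 8:
  Term 0 contributes 9 + 0 · 8 = 9
  Term 1 contributes 6 + 1 · 8 = 14
  Term 2 contributes 5 + 2 · 8 = 21
p(8) = ⊕ of these = min[9, 14, 21] = 9.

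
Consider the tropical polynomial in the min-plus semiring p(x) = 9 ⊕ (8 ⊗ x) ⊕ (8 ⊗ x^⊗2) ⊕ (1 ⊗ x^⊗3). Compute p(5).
p(5) = 9

A tropical monomial a ⊗ x^⊗i evaluates to a + i · x. Evaluating each term at x = 5:
  Term 0 contributes 9 + 0 · 5 = 9
  Term 1 contributes 8 + 1 · 5 = 13
  Term 2 contributes 8 + 2 · 5 = 18
  Term 3 contributes 1 + 3 · 5 = 16
p(5) = ⊕ of these = min[9, 13, 18, 16] = 9.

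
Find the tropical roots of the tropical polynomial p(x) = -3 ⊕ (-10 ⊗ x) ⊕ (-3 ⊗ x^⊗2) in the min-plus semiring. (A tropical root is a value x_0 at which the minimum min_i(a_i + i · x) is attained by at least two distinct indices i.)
Roots: {-7, 7}

Each tropical root is a break point of the lower envelope of the lines y = a_i + i · x (there are 3 lines, with slopes 0, 1, ..., 2). Only the lines that attain the minimum somewhere contribute to roots; other lines are dominated. Here the surviving (envelope) indices are i = 2, i = 1, i = 0.
Intersections between consecutive envelope lines give the roots: for adjacent envelope indices i < j the intersection is x = (a_i − a_j) / (j − i). Reading off the sorted break points: {-7, 7}.
Verification: at each break x_0, at least two indices attain the minimum of min_i(a_i + i · x_0).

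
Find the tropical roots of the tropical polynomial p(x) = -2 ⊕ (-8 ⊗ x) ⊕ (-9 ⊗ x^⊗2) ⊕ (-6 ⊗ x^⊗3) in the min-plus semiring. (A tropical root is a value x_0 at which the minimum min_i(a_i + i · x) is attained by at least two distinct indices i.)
Roots: {-3, 1, 6}

Each tropical root is a break point of the lower envelope of the lines y = a_i + i · x (there are 4 lines, with slopes 0, 1, ..., 3). Only the lines that attain the minimum somewhere contribute to roots; other lines are dominated. Here the surviving (envelope) indices are i = 3, i = 2, i = 1, i = 0.
Intersections between consecutive envelope lines give the roots: for adjacent envelope indices i < j the intersection is x = (a_i − a_j) / (j − i). Reading off the sorted break points: {-3, 1, 6}.
Verification: at each break x_0, at least two indices attain the minimum of min_i(a_i + i · x_0).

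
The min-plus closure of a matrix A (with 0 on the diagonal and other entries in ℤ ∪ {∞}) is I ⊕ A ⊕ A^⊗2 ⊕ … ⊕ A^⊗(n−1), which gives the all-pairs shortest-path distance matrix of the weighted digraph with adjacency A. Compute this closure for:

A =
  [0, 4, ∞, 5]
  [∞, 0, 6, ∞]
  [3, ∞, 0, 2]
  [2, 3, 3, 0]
Closure =
  [0, 4, 8, 5]
  [9, 0, 6, 8]
  [3, 5, 0, 2]
  [2, 3, 3, 0]

This is the Floyd-Warshall all-pairs shortest-path computation. For each intermediate vertex k = 0, 1, …, 3, update dist[i][j] ← min(dist[i][j], dist[i][k] + dist[k][j]). The final matrix gives, for each (i, j), the minimum total weight of any directed path from i to j (possibly empty when i = j).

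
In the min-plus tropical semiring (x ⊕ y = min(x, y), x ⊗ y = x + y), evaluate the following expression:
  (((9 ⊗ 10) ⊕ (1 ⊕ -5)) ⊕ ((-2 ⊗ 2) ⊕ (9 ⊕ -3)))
(((9 ⊗ 10) ⊕ (1 ⊕ -5)) ⊕ ((-2 ⊗ 2) ⊕ (9 ⊕ -3))) = -5

Expand innermost to outermost. Recall ⊕ takes the minimum of its arguments and ⊗ takes their sum. Working out the expression (((9 ⊗ 10) ⊕ (1 ⊕ -5)) ⊕ ((-2 ⊗ 2) ⊕ (9 ⊕ -3))) gives -5.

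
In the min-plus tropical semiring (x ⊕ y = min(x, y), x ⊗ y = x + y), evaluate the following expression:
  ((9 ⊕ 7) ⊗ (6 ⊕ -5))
((9 ⊕ 7) ⊗ (6 ⊕ -5)) = 2

Expand innermost to outermost. Recall ⊕ takes the minimum of its arguments and ⊗ takes their sum. Working out the expression ((9 ⊕ 7) ⊗ (6 ⊕ -5)) gives 2.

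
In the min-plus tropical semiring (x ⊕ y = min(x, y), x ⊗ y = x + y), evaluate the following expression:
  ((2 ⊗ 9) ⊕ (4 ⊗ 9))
((2 ⊗ 9) ⊕ (4 ⊗ 9)) = 11

Expand innermost to outermost. Recall ⊕ takes the minimum of its arguments and ⊗ takes their sum. Working out the expression ((2 ⊗ 9) ⊕ (4 ⊗ 9)) gives 11.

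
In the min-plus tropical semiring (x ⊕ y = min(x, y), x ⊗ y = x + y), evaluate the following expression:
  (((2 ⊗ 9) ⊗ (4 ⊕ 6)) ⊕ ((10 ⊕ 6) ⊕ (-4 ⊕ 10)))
(((2 ⊗ 9) ⊗ (4 ⊕ 6)) ⊕ ((10 ⊕ 6) ⊕ (-4 ⊕ 10))) = -4

Expand innermost to outermost. Recall ⊕ takes the minimum of its arguments and ⊗ takes their sum. Working out the expression (((2 ⊗ 9) ⊗ (4 ⊕ 6)) ⊕ ((10 ⊕ 6) ⊕ (-4 ⊕ 10))) gives -4.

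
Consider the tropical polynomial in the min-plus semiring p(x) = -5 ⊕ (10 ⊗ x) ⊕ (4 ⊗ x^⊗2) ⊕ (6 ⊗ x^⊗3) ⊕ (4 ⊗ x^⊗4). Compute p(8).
p(8) = -5

A tropical monomial a ⊗ x^⊗i evaluates to a + i · x. Evaluating each term at x = 8:
  Term 0 contributes -5 + 0 · 8 = -5
  Term 1 contributes 10 + 1 · 8 = 18
  Term 2 contributes 4 + 2 · 8 = 20
  Term 3 contributes 6 + 3 · 8 = 30
  Term 4 contributes 4 + 4 · 8 = 36
p(8) = ⊕ of these = min[-5, 18, 20, 30, 36] = -5.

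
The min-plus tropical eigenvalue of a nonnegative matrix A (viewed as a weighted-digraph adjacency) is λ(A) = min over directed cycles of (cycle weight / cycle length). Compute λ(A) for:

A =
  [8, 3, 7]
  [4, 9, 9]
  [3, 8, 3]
λ(A) = 3

Enumerate directed cycles and compute their means (weight / length). Sample:
  cycle 0 → 0: weight = 8, length = 1, mean = 8/1 ≈ 8.000
  cycle 1 → 1: weight = 9, length = 1, mean = 9/1 ≈ 9.000
  cycle 2 → 2: weight = 3, length = 1, mean = 3/1 ≈ 3.000
  cycle 0 → 1 → 0: weight = 7, length = 2, mean = 7/2 ≈ 3.500
  cycle 0 → 2 → 0: weight = 10, length = 2, mean = 10/2 ≈ 5.000
  cycle 1 → 0 → 1: weight = 7, length = 2, mean = 7/2 ≈ 3.500
Minimum mean = 3.000, attained e.g. along the cycle 2 → 2 with weight 3 and length 1. So λ(A) = 3/1 = 3.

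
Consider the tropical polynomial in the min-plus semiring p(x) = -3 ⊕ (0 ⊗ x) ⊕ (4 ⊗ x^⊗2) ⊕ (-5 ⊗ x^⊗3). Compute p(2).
p(2) = -3

A tropical monomial a ⊗ x^⊗i evaluates to a + i · x. Evaluating each term at x = 2:
  Term 0 contributes -3 + 0 · 2 = -3
  Term 1 contributes 0 + 1 · 2 = 2
  Term 2 contributes 4 + 2 · 2 = 8
  Term 3 contributes -5 + 3 · 2 = 1
p(2) = ⊕ of these = min[-3, 2, 8, 1] = -3.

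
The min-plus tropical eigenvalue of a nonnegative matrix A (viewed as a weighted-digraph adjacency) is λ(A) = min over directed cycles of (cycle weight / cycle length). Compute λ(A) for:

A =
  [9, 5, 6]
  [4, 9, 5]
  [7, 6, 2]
λ(A) = 2

Enumerate directed cycles and compute their means (weight / length). Sample:
  cycle 0 → 0: weight = 9, length = 1, mean = 9/1 ≈ 9.000
  cycle 1 → 1: weight = 9, length = 1, mean = 9/1 ≈ 9.000
  cycle 2 → 2: weight = 2, length = 1, mean = 2/1 ≈ 2.000
  cycle 0 → 1 → 0: weight = 9, length = 2, mean = 9/2 ≈ 4.500
  cycle 0 → 2 → 0: weight = 13, length = 2, mean = 13/2 ≈ 6.500
  cycle 1 → 0 → 1: weight = 9, length = 2, mean = 9/2 ≈ 4.500
Minimum mean = 2.000, attained e.g. along the cycle 2 → 2 with weight 2 and length 1. So λ(A) = 2/1 = 2.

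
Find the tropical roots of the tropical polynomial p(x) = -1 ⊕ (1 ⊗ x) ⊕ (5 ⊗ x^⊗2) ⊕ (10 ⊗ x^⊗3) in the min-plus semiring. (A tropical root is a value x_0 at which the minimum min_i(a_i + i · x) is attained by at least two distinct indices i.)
Roots: {-5, -4, -2}

Each tropical root is a break point of the lower envelope of the lines y = a_i + i · x (there are 4 lines, with slopes 0, 1, ..., 3). Only the lines that attain the minimum somewhere contribute to roots; other lines are dominated. Here the surviving (envelope) indices are i = 3, i = 2, i = 1, i = 0.
Intersections between consecutive envelope lines give the roots: for adjacent envelope indices i < j the intersection is x = (a_i − a_j) / (j − i). Reading off the sorted break points: {-5, -4, -2}.
Verification: at each break x_0, at least two indices attain the minimum of min_i(a_i + i · x_0).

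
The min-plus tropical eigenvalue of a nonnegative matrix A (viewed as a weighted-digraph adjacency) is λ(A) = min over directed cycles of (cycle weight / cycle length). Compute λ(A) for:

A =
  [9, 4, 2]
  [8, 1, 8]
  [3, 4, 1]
λ(A) = 1

Enumerate directed cycles and compute their means (weight / length). Sample:
  cycle 0 → 0: weight = 9, length = 1, mean = 9/1 ≈ 9.000
  cycle 1 → 1: weight = 1, length = 1, mean = 1/1 ≈ 1.000
  cycle 2 → 2: weight = 1, length = 1, mean = 1/1 ≈ 1.000
  cycle 0 → 1 → 0: weight = 12, length = 2, mean = 12/2 ≈ 6.000
  cycle 0 → 2 → 0: weight = 5, length = 2, mean = 5/2 ≈ 2.500
  cycle 1 → 0 → 1: weight = 12, length = 2, mean = 12/2 ≈ 6.000
Minimum mean = 1.000, attained e.g. along the cycle 1 → 1 with weight 1 and length 1. So λ(A) = 1/1 = 1.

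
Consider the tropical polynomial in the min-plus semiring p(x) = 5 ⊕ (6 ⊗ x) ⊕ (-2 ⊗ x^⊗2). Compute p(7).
p(7) = 5

A tropical monomial a ⊗ x^⊗i evaluates to a + i · x. Evaluating each term at x = 7:
  Term 0 contributes 5 + 0 · 7 = 5
  Term 1 contributes 6 + 1 · 7 = 13
  Term 2 contributes -2 + 2 · 7 = 12
p(7) = ⊕ of these = min[5, 13, 12] = 5.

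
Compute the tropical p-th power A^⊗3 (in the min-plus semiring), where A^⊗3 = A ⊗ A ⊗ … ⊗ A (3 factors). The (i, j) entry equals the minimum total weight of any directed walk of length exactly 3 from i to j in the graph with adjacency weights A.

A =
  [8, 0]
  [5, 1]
A^⊗3 =
  [6, 2]
  [7, 3]

Each entry (A^⊗3)_ij equals the minimum over all length-3 walks i = v_0 → v_1 → … → v_3 = j of Σ_t A[v_t][v_{t+1}]. For example, for (i, j) = (0, 1) we minimise over 4 possible intermediate vertex sequences; the minimum is 2, attained along the walk 0 → 1 → 1 → 1.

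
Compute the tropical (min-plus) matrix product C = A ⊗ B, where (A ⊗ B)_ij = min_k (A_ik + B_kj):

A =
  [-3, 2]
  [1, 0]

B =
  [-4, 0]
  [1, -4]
A ⊗ B =
  [-7, -3]
  [-3, -4]

Apply the min-plus product entry-by-entry:
  C[0][0] = min over k of (A[0][0] + B[0][0] = -3 + -4 = -7, A[0][1] + B[1][0] = 2 + 1 = 3) = -7 (attained at k = 0)
  C[0][1] = min over k of (A[0][0] + B[0][1] = -3 + 0 = -3, A[0][1] + B[1][1] = 2 + -4 = -2) = -3 (attained at k = 0)
  C[1][0] = min over k of (A[1][0] + B[0][0] = 1 + -4 = -3, A[1][1] + B[1][0] = 0 + 1 = 1) = -3 (attained at k = 0)
  C[1][1] = min over k of (A[1][0] + B[0][1] = 1 + 0 = 1, A[1][1] + B[1][1] = 0 + -4 = -4) = -4 (attained at k = 1)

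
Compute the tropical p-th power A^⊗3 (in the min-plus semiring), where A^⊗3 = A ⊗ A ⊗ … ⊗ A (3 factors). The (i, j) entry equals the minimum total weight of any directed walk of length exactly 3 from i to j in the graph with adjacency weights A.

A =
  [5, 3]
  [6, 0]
A^⊗3 =
  [9, 3]
  [6, 0]

Each entry (A^⊗3)_ij equals the minimum over all length-3 walks i = v_0 → v_1 → … → v_3 = j of Σ_t A[v_t][v_{t+1}]. For example, for (i, j) = (0, 1) we minimise over 4 possible intermediate vertex sequences; the minimum is 3, attained along the walk 0 → 1 → 1 → 1.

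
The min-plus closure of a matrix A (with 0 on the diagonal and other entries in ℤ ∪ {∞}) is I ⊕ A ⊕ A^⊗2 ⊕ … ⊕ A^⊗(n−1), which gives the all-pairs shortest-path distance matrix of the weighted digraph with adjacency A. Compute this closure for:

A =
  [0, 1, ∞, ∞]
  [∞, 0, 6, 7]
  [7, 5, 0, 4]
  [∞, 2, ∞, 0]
Closure =
  [0, 1, 7, 8]
  [13, 0, 6, 7]
  [7, 5, 0, 4]
  [15, 2, 8, 0]

This is the Floyd-Warshall all-pairs shortest-path computation. For each intermediate vertex k = 0, 1, …, 3, update dist[i][j] ← min(dist[i][j], dist[i][k] + dist[k][j]). The final matrix gives, for each (i, j), the minimum total weight of any directed path from i to j (possibly empty when i = j).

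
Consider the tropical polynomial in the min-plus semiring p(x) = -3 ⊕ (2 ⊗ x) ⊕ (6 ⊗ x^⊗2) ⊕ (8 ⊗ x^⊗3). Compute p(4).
p(4) = -3

A tropical monomial a ⊗ x^⊗i evaluates to a + i · x. Evaluating each term at x = 4:
  Term 0 contributes -3 + 0 · 4 = -3
  Term 1 contributes 2 + 1 · 4 = 6
  Term 2 contributes 6 + 2 · 4 = 14
  Term 3 contributes 8 + 3 · 4 = 20
p(4) = ⊕ of these = min[-3, 6, 14, 20] = -3.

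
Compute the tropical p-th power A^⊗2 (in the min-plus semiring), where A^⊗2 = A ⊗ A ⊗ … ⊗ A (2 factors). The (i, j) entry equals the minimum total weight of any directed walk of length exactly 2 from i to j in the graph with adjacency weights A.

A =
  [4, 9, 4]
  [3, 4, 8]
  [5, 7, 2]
A^⊗2 =
  [8, 11, 6]
  [7, 8, 7]
  [7, 9, 4]

Each entry (A^⊗2)_ij equals the minimum over all length-2 walks i = v_0 → v_1 → … → v_2 = j of Σ_t A[v_t][v_{t+1}]. For example, for (i, j) = (0, 2) we minimise over 3 possible intermediate vertex sequences; the minimum is 6, attained along the walk 0 → 2 → 2.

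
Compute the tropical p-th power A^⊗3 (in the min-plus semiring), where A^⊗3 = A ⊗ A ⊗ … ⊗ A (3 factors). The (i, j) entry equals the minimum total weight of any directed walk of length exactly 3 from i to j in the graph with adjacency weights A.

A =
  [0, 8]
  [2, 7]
A^⊗3 =
  [0, 8]
  [2, 10]

Each entry (A^⊗3)_ij equals the minimum over all length-3 walks i = v_0 → v_1 → … → v_3 = j of Σ_t A[v_t][v_{t+1}]. For example, for (i, j) = (0, 1) we minimise over 4 possible intermediate vertex sequences; the minimum is 8, attained along the walk 0 → 0 → 0 → 1.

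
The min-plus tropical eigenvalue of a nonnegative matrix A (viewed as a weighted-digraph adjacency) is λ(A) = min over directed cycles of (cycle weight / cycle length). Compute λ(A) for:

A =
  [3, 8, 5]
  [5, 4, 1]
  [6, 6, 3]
λ(A) = 3

Enumerate directed cycles and compute their means (weight / length). Sample:
  cycle 0 → 0: weight = 3, length = 1, mean = 3/1 ≈ 3.000
  cycle 1 → 1: weight = 4, length = 1, mean = 4/1 ≈ 4.000
  cycle 2 → 2: weight = 3, length = 1, mean = 3/1 ≈ 3.000
  cycle 0 → 1 → 0: weight = 13, length = 2, mean = 13/2 ≈ 6.500
  cycle 0 → 2 → 0: weight = 11, length = 2, mean = 11/2 ≈ 5.500
  cycle 1 → 0 → 1: weight = 13, length = 2, mean = 13/2 ≈ 6.500
Minimum mean = 3.000, attained e.g. along the cycle 0 → 0 with weight 3 and length 1. So λ(A) = 3/1 = 3.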